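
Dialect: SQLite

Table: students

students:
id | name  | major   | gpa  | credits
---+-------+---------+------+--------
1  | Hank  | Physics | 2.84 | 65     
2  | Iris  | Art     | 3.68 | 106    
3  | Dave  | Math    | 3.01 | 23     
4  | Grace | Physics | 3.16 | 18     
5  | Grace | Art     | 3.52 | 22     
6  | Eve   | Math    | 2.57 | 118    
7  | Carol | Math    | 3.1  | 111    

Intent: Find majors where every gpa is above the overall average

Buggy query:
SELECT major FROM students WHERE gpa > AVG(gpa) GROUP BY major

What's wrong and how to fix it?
Bug: AVG() is an aggregate; it can't sit directly in WHERE

Fix: Use a subquery for AVG and a HAVING MIN(...) filter so the condition holds for every row in the group

Corrected query:
SELECT major FROM students GROUP BY major HAVING MIN(gpa) > (SELECT AVG(gpa) FROM students)

Result:
major
-----
Art  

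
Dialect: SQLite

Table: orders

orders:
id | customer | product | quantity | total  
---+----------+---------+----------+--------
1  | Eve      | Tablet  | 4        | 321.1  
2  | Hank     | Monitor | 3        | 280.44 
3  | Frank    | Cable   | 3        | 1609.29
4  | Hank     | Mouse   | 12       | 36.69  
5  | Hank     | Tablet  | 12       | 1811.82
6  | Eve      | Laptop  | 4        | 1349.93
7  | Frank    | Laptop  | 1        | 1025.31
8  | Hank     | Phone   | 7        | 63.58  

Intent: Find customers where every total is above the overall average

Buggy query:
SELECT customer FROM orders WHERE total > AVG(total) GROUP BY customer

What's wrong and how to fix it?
Bug: AVG() is an aggregate; it can't sit directly in WHERE

Fix: Compute the overall average in a scalar subquery and compare each group's MIN against it in HAVING

Corrected query:
SELECT customer FROM orders GROUP BY customer HAVING MIN(total) > (SELECT AVG(total) FROM orders)

Result:
customer
--------
Frank   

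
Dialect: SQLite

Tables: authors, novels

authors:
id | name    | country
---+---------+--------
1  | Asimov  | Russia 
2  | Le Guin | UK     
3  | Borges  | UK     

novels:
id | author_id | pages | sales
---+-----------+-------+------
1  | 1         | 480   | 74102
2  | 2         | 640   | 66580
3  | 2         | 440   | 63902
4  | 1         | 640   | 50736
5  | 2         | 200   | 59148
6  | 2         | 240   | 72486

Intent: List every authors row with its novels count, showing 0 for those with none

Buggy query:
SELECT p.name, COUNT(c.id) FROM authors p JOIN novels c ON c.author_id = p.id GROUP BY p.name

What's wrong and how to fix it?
Bug: INNER JOIN drops authors rows that have no matching novels rows

Fix: Switch to LEFT JOIN to retain unmatched parent rows

Corrected query:
SELECT p.name, COUNT(c.id) FROM authors p LEFT JOIN novels c ON c.author_id = p.id GROUP BY p.name

Result:
name    | COUNT(c.id)
--------+------------
Asimov  | 2          
Borges  | 0          
Le Guin | 4          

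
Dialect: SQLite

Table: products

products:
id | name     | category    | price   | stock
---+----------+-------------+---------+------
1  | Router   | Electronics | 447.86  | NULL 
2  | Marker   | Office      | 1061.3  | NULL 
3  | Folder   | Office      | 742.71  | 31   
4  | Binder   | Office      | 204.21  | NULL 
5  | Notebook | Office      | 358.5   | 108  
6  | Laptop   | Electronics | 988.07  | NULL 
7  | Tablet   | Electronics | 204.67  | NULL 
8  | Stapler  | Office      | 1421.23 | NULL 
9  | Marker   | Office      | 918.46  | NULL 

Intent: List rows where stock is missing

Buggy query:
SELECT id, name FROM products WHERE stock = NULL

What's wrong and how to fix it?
Bug: Comparing to NULL with '=' never matches; NULL = NULL is unknown, not true

Fix: Use IS NULL to test for NULL

Corrected query:
SELECT id, name FROM products WHERE stock IS NULL

Result:
id | name   
---+--------
1  | Router 
2  | Marker 
4  | Binder 
6  | Laptop 
7  | Tablet 
8  | Stapler
9  | Marker 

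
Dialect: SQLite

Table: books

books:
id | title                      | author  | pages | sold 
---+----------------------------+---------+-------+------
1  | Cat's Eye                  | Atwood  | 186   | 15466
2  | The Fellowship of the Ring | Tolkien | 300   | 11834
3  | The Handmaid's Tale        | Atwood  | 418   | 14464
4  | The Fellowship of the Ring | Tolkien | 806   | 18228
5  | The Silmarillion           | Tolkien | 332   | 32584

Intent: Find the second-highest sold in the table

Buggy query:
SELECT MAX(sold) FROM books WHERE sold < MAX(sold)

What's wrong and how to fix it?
Bug: The inner MAX is an aggregate inside WHERE, which is not allowed

Fix: Compute the overall MAX in a subquery, then take MAX of rows below it

Corrected query:
SELECT MAX(sold) FROM books WHERE sold < (SELECT MAX(sold) FROM books)

Result:
MAX(sold)
---------
18228    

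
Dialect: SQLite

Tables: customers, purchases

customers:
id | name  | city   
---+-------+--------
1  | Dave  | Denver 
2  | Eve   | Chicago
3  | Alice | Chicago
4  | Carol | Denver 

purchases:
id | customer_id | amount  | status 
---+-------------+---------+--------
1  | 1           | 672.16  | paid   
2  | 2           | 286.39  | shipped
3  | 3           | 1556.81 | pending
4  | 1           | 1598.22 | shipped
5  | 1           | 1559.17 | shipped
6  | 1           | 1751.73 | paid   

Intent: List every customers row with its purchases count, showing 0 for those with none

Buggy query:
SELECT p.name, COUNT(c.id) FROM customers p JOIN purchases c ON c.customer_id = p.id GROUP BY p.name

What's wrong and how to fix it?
Bug: INNER JOIN drops customers rows that have no matching purchases rows

Fix: Switch to LEFT JOIN to retain unmatched parent rows

Corrected query:
SELECT p.name, COUNT(c.id) FROM customers p LEFT JOIN purchases c ON c.customer_id = p.id GROUP BY p.name

Result:
name  | COUNT(c.id)
------+------------
Alice | 1          
Carol | 0          
Dave  | 4          
Eve   | 1          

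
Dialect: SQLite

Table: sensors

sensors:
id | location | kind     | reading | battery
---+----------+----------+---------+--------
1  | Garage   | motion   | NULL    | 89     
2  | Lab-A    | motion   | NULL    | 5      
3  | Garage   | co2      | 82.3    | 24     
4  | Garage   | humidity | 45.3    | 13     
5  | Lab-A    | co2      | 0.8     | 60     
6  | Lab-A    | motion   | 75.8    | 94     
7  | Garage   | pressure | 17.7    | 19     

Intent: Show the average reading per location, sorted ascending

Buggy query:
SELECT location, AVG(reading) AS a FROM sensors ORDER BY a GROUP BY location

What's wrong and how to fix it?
Bug: GROUP BY must precede ORDER BY

Fix: Move ORDER BY to the end, after GROUP BY

Corrected query:
SELECT location, AVG(reading) AS a FROM sensors GROUP BY location ORDER BY a

Result:
location | a        
---------+----------
Lab-A    | 38.3     
Garage   | 48.433333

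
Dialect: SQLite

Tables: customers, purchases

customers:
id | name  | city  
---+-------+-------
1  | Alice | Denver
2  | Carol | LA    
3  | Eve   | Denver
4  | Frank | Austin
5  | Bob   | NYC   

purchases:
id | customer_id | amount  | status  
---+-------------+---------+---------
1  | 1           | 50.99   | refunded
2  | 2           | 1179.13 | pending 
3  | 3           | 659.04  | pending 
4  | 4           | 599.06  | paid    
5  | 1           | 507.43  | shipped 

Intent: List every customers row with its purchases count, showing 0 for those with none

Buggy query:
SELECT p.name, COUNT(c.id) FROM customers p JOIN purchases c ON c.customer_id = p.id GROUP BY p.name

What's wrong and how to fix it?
Bug: An inner join excludes parents with zero children

Fix: Use LEFT JOIN so parents without children still appear (COUNT(c.id) gives 0)

Corrected query:
SELECT p.name, COUNT(c.id) FROM customers p LEFT JOIN purchases c ON c.customer_id = p.id GROUP BY p.name

Result:
name  | COUNT(c.id)
------+------------
Alice | 2          
Bob   | 0          
Carol | 1          
Eve   | 1          
Frank | 1          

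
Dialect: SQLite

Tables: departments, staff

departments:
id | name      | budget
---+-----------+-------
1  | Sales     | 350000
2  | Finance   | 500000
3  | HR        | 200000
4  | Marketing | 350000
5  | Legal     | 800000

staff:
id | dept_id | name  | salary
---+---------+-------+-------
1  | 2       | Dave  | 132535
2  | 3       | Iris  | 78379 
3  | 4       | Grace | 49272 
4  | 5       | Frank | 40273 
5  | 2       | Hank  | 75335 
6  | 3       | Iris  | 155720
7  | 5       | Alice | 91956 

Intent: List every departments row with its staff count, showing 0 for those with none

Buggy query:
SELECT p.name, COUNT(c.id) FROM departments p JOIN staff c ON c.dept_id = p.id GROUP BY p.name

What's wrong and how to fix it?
Bug: An inner join excludes parents with zero children

Fix: Use LEFT JOIN so parents without children still appear (COUNT(c.id) gives 0)

Corrected query:
SELECT p.name, COUNT(c.id) FROM departments p LEFT JOIN staff c ON c.dept_id = p.id GROUP BY p.name

Result:
name      | COUNT(c.id)
----------+------------
Finance   | 2          
HR        | 2          
Legal     | 2          
Marketing | 1          
Sales     | 0          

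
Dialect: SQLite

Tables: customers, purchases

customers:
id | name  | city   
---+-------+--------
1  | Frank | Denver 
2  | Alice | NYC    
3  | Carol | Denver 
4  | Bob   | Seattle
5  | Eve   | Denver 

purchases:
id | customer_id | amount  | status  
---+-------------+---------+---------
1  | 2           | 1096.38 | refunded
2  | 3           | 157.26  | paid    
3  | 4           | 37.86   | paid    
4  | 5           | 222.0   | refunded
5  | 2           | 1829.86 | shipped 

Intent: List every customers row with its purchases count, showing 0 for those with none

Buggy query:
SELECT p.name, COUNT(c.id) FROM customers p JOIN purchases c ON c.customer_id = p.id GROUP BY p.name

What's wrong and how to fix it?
Bug: INNER JOIN drops customers rows that have no matching purchases rows

Fix: Switch to LEFT JOIN to retain unmatched parent rows

Corrected query:
SELECT p.name, COUNT(c.id) FROM customers p LEFT JOIN purchases c ON c.customer_id = p.id GROUP BY p.name

Result:
name  | COUNT(c.id)
------+------------
Alice | 2          
Bob   | 1          
Carol | 1          
Eve   | 1          
Frank | 0          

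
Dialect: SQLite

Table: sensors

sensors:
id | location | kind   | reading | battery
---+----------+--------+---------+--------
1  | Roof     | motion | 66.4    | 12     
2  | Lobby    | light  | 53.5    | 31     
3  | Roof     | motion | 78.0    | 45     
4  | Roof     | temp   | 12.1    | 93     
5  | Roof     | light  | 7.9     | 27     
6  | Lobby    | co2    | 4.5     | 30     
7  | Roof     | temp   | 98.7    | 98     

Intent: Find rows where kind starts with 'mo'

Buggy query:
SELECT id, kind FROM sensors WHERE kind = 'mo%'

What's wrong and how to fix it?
Bug: Wildcards only work with LIKE; '=' treats '%' as a literal character

Fix: Replace '=' with LIKE so 'mo%' is treated as a pattern

Corrected query:
SELECT id, kind FROM sensors WHERE kind LIKE 'mo%'

Result:
id | kind  
---+-------
1  | motion
3  | motion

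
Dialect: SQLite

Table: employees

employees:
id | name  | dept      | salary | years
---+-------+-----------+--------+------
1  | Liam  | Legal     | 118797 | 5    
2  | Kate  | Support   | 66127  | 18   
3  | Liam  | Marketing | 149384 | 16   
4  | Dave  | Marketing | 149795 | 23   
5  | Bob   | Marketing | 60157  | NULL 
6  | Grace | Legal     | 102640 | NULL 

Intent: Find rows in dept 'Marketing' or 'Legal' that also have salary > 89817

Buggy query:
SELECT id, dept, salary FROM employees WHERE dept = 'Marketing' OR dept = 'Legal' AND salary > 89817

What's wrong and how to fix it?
Bug: AND binds tighter than OR, so this parses as dept = 'Marketing' OR (dept = 'Legal' AND salary > 89817)

Fix: Add parentheses around the OR so the AND applies to both alternatives

Corrected query:
SELECT id, dept, salary FROM employees WHERE (dept = 'Marketing' OR dept = 'Legal') AND salary > 89817

Result:
id | dept      | salary
---+-----------+-------
1  | Legal     | 118797
3  | Marketing | 149384
4  | Marketing | 149795
6  | Legal     | 102640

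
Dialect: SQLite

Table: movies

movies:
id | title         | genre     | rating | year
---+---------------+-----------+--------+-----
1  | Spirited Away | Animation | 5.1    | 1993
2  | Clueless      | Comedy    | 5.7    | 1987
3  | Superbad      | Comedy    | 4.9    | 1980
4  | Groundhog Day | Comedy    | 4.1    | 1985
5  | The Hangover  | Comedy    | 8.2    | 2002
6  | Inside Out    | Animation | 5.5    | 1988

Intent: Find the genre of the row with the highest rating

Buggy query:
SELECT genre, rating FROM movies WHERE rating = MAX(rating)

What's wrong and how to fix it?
Bug: MAX(rating) is an aggregate and cannot be used directly in WHERE

Fix: Wrap MAX in a scalar subquery so WHERE compares against a single value

Corrected query:
SELECT genre, rating FROM movies WHERE rating = (SELECT MAX(rating) FROM movies)

Result:
genre  | rating
-------+-------
Comedy | 8.2   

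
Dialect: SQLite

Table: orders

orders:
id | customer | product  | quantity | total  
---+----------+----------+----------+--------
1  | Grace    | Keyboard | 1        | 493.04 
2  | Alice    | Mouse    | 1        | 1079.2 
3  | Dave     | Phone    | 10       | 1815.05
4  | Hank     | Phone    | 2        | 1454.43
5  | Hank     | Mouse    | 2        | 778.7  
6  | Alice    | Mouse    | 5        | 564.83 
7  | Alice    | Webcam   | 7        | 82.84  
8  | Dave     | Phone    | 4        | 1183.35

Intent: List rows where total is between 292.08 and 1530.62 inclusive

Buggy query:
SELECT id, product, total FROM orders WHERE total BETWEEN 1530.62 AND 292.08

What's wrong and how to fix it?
Bug: The bounds are reversed; BETWEEN a AND b requires a <= b to match anything

Fix: Write BETWEEN 292.08 AND 1530.62

Corrected query:
SELECT id, product, total FROM orders WHERE total BETWEEN 292.08 AND 1530.62

Result:
id | product  | total  
---+----------+--------
1  | Keyboard | 493.04 
2  | Mouse    | 1079.2 
4  | Phone    | 1454.43
5  | Mouse    | 778.7  
6  | Mouse    | 564.83 
8  | Phone    | 1183.35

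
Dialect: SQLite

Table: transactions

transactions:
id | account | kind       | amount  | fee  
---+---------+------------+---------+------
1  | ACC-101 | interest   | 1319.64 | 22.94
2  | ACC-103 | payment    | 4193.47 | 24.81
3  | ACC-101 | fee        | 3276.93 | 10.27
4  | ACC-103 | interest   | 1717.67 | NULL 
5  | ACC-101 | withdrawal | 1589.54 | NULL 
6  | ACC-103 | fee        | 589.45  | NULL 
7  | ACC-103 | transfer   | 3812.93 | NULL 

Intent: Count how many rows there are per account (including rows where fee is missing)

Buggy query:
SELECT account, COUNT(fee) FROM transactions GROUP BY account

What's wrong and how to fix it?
Bug: COUNT(fee) skips NULLs, so groups with missing fee are undercounted

Fix: Use COUNT(*) to count all rows regardless of NULL

Corrected query:
SELECT account, COUNT(*) FROM transactions GROUP BY account

Result:
account | COUNT(*)
--------+---------
ACC-101 | 3       
ACC-103 | 4       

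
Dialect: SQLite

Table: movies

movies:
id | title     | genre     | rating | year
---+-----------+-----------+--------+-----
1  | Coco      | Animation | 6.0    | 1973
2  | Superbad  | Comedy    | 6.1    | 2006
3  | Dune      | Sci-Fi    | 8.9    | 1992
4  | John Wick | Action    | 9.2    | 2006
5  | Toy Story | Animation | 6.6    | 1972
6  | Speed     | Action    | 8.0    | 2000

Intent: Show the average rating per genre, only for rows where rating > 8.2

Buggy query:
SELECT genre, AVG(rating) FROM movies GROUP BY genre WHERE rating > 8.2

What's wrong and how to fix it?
Bug: WHERE cannot follow GROUP BY

Fix: Move the WHERE clause before GROUP BY

Corrected query:
SELECT genre, AVG(rating) FROM movies WHERE rating > 8.2 GROUP BY genre

Result:
genre  | AVG(rating)
-------+------------
Action | 9.2        
Sci-Fi | 8.9        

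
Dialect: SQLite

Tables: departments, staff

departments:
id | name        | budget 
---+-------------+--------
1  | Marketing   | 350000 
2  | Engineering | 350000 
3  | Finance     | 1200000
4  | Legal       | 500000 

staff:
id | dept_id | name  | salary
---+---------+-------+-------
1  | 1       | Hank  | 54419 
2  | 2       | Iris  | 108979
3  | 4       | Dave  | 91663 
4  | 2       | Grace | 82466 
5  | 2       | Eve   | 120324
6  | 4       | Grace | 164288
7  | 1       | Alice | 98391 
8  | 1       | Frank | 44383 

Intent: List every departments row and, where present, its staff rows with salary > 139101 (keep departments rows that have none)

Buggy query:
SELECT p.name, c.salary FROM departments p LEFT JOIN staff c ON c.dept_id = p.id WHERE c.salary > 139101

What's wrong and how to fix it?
Bug: Filtering c.salary in WHERE discards the NULL rows produced by LEFT JOIN, turning it into an inner join

Fix: Move the right-table condition into the ON clause so unmatched parents are kept

Corrected query:
SELECT p.name, c.salary FROM departments p LEFT JOIN staff c ON c.dept_id = p.id AND c.salary > 139101

Result:
name        | salary
------------+-------
Marketing   | NULL  
Engineering | NULL  
Finance     | NULL  
Legal       | 164288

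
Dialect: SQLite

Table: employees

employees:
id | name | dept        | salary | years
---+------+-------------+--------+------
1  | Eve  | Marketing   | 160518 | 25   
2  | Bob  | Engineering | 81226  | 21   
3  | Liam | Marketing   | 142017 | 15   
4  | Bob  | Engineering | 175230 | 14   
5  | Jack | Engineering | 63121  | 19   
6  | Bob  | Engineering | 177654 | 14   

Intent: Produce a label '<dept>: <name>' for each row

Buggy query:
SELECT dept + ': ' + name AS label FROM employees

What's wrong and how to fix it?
Bug: SQLite uses || for string concatenation; + coerces text to numbers (yielding 0)

Fix: Replace + with || to concatenate text

Corrected query:
SELECT dept || ': ' || name AS label FROM employees

Result:
label            
-----------------
Marketing: Eve   
Engineering: Bob 
Marketing: Liam  
Engineering: Bob 
Engineering: Jack
Engineering: Bob 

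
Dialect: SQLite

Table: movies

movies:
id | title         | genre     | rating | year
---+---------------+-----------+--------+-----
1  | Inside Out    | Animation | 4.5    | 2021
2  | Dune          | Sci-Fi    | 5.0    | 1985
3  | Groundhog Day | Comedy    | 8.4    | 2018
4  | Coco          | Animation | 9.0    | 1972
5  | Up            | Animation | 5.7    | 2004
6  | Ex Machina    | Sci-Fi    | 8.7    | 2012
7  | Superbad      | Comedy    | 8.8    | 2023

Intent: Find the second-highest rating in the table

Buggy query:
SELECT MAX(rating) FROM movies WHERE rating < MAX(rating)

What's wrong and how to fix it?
Bug: The inner MAX is an aggregate inside WHERE, which is not allowed

Fix: Compute the overall MAX in a subquery, then take MAX of rows below it

Corrected query:
SELECT MAX(rating) FROM movies WHERE rating < (SELECT MAX(rating) FROM movies)

Result:
MAX(rating)
-----------
8.8        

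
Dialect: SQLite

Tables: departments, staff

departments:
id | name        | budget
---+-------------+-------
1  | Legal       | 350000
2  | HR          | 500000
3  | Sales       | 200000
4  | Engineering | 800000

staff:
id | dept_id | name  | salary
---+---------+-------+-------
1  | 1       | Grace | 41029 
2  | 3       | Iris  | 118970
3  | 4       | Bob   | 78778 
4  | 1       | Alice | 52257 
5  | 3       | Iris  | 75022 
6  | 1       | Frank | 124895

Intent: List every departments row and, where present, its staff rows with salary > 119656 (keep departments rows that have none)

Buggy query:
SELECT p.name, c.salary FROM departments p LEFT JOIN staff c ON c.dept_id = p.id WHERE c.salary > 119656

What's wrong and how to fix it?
Bug: Filtering c.salary in WHERE discards the NULL rows produced by LEFT JOIN, turning it into an inner join

Fix: Move the right-table condition into the ON clause so unmatched parents are kept

Corrected query:
SELECT p.name, c.salary FROM departments p LEFT JOIN staff c ON c.dept_id = p.id AND c.salary > 119656

Result:
name        | salary
------------+-------
Legal       | 124895
HR          | NULL  
Sales       | NULL  
Engineering | NULL  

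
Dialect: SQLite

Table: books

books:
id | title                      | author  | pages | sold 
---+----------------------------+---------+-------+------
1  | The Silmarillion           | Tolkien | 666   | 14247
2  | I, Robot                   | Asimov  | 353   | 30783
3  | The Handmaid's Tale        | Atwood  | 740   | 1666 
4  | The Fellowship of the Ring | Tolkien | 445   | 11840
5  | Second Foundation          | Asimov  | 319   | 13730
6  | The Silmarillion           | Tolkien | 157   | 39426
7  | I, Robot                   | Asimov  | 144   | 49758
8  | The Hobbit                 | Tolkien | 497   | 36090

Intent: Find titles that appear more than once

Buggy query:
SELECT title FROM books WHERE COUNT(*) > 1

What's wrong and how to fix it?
Bug: COUNT(*) is an aggregate and cannot be used in WHERE

Fix: Group first, then use HAVING for the count condition

Corrected query:
SELECT title FROM books GROUP BY title HAVING COUNT(*) > 1

Result:
title           
----------------
I, Robot        
The Silmarillion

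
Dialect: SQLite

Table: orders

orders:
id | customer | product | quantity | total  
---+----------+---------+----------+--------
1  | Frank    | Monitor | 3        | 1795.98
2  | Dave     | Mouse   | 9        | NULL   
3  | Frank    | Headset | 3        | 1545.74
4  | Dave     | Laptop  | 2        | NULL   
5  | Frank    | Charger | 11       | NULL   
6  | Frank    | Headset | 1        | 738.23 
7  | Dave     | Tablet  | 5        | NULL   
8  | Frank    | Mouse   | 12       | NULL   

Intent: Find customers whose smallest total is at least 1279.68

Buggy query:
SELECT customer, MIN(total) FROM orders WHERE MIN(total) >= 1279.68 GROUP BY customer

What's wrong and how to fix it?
Bug: MIN() in WHERE is a misuse of aggregate

Fix: Replace WHERE with HAVING after the GROUP BY

Corrected query:
SELECT customer, MIN(total) FROM orders GROUP BY customer HAVING MIN(total) >= 1279.68

Result:
(no rows)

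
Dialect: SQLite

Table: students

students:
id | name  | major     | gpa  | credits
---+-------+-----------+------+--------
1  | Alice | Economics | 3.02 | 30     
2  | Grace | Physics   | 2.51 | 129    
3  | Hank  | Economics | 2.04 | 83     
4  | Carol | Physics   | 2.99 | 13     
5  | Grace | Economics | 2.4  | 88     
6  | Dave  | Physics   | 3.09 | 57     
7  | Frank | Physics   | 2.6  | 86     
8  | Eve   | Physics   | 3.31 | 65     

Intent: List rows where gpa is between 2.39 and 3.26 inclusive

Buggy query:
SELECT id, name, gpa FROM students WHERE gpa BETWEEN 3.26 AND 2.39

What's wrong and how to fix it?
Bug: BETWEEN expects the lower bound first; with 3.26 AND 2.39 the range is empty

Fix: Write BETWEEN 2.39 AND 3.26

Corrected query:
SELECT id, name, gpa FROM students WHERE gpa BETWEEN 2.39 AND 3.26

Result:
id | name  | gpa 
---+-------+-----
1  | Alice | 3.02
2  | Grace | 2.51
4  | Carol | 2.99
5  | Grace | 2.4 
6  | Dave  | 3.09
7  | Frank | 2.6 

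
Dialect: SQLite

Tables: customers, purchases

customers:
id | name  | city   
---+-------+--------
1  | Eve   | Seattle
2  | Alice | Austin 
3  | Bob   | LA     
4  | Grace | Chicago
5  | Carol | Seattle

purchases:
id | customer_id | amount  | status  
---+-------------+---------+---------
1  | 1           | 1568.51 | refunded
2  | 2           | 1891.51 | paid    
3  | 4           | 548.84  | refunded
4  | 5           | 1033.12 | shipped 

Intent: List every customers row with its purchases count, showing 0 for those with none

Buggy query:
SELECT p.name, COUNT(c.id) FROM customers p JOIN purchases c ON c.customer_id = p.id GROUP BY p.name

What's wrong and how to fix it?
Bug: An inner join excludes parents with zero children

Fix: Use LEFT JOIN so parents without children still appear (COUNT(c.id) gives 0)

Corrected query:
SELECT p.name, COUNT(c.id) FROM customers p LEFT JOIN purchases c ON c.customer_id = p.id GROUP BY p.name

Result:
name  | COUNT(c.id)
------+------------
Alice | 1          
Bob   | 0          
Carol | 1          
Eve   | 1          
Grace | 1          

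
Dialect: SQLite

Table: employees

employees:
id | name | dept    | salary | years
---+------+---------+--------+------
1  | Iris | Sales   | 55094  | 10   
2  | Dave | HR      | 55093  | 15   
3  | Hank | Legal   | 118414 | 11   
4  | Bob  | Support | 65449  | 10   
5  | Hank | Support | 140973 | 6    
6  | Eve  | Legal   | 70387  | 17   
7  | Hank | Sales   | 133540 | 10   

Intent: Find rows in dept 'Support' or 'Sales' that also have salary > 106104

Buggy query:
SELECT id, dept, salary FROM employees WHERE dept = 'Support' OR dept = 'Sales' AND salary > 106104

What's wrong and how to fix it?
Bug: Without parentheses, AND is evaluated before OR, so the salary filter only applies to the 'Sales' branch

Fix: Add parentheses around the OR so the AND applies to both alternatives

Corrected query:
SELECT id, dept, salary FROM employees WHERE (dept = 'Support' OR dept = 'Sales') AND salary > 106104

Result:
id | dept    | salary
---+---------+-------
5  | Support | 140973
7  | Sales   | 133540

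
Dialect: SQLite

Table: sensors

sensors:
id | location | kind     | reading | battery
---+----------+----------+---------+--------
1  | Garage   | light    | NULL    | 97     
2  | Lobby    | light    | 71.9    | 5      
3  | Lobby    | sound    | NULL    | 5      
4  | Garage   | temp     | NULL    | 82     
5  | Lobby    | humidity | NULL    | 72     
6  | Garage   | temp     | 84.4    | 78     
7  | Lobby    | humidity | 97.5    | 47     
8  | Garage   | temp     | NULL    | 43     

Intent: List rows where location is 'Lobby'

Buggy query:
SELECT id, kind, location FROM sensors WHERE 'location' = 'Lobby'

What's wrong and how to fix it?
Bug: Single quotes denote string literals in SQL; the column name is being compared as a constant string

Fix: Reference the column as location without single quotes

Corrected query:
SELECT id, kind, location FROM sensors WHERE location = 'Lobby'

Result:
id | kind     | location
---+----------+---------
2  | light    | Lobby   
3  | sound    | Lobby   
5  | humidity | Lobby   
7  | humidity | Lobby   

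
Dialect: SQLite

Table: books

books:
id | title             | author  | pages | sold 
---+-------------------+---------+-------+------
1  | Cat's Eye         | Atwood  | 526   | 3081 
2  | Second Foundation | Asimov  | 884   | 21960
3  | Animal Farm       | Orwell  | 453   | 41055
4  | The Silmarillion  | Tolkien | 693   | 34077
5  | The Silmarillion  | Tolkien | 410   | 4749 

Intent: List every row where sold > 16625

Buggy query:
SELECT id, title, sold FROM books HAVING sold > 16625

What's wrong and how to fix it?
Bug: This is a non-aggregate query (no GROUP BY, no aggregates), so in SQLite the HAVING clause is invalid here; a row-level condition belongs in WHERE

Fix: Use WHERE for row-level filtering

Corrected query:
SELECT id, title, sold FROM books WHERE sold > 16625

Result:
id | title             | sold 
---+-------------------+------
2  | Second Foundation | 21960
3  | Animal Farm       | 41055
4  | The Silmarillion  | 34077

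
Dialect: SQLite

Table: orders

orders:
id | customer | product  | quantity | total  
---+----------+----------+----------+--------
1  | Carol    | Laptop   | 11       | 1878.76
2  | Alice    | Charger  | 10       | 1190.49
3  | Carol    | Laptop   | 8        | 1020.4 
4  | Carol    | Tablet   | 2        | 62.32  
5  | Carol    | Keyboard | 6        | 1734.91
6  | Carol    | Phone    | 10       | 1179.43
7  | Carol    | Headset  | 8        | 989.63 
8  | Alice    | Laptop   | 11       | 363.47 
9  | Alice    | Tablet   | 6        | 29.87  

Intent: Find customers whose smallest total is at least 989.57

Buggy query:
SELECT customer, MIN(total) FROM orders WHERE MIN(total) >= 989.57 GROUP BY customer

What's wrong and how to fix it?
Bug: MIN() in WHERE is a misuse of aggregate

Fix: Replace WHERE with HAVING after the GROUP BY

Corrected query:
SELECT customer, MIN(total) FROM orders GROUP BY customer HAVING MIN(total) >= 989.57

Result:
(no rows)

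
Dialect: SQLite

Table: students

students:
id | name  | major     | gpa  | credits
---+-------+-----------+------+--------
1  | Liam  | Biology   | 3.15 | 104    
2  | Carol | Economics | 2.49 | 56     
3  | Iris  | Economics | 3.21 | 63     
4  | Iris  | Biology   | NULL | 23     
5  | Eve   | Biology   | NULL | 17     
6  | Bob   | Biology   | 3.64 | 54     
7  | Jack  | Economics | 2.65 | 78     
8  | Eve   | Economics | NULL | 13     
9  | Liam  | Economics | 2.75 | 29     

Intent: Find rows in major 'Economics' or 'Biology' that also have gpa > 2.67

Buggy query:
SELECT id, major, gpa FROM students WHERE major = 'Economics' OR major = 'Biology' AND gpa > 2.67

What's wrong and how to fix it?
Bug: AND binds tighter than OR, so this parses as major = 'Economics' OR (major = 'Biology' AND gpa > 2.67)

Fix: Add parentheses around the OR so the AND applies to both alternatives

Corrected query:
SELECT id, major, gpa FROM students WHERE (major = 'Economics' OR major = 'Biology') AND gpa > 2.67

Result:
id | major     | gpa 
---+-----------+-----
1  | Biology   | 3.15
3  | Economics | 3.21
6  | Biology   | 3.64
9  | Economics | 2.75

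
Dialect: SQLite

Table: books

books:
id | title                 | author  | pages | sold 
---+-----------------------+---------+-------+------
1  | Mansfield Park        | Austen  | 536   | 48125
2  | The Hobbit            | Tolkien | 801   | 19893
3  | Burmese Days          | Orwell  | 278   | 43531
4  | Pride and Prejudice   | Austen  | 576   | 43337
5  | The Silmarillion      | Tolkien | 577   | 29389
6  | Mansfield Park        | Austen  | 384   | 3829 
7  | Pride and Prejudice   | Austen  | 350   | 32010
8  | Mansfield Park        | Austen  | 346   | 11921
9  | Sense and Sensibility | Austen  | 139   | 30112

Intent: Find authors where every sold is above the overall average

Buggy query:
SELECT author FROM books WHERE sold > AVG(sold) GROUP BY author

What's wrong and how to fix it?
Bug: AVG() is an aggregate; it can't sit directly in WHERE

Fix: Compute the overall average in a scalar subquery and compare each group's MIN against it in HAVING

Corrected query:
SELECT author FROM books GROUP BY author HAVING MIN(sold) > (SELECT AVG(sold) FROM books)

Result:
author
------
Orwell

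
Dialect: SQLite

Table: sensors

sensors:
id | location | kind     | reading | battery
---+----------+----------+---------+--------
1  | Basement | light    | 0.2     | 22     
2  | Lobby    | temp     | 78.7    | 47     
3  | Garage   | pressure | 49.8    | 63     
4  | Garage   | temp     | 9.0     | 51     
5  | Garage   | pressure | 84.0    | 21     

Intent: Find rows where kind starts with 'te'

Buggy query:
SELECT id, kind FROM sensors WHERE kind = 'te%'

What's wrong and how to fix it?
Bug: '=' compares the literal string including the % character; pattern matching needs LIKE

Fix: Replace '=' with LIKE so 'te%' is treated as a pattern

Corrected query:
SELECT id, kind FROM sensors WHERE kind LIKE 'te%'

Result:
id | kind
---+-----
2  | temp
4  | temp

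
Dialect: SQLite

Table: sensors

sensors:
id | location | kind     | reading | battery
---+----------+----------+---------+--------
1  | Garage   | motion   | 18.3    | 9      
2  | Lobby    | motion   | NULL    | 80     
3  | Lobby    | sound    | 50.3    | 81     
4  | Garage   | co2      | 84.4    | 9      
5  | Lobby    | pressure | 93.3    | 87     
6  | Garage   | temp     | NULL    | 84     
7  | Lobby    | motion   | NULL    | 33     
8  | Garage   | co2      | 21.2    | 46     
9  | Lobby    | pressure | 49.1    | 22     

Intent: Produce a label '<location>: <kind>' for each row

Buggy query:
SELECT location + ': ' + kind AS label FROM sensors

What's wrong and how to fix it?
Bug: SQLite uses || for string concatenation; + coerces text to numbers (yielding 0)

Fix: Replace + with || to concatenate text

Corrected query:
SELECT location || ': ' || kind AS label FROM sensors

Result:
label          
---------------
Garage: motion 
Lobby: motion  
Lobby: sound   
Garage: co2    
Lobby: pressure
Garage: temp   
Lobby: motion  
Garage: co2    
Lobby: pressure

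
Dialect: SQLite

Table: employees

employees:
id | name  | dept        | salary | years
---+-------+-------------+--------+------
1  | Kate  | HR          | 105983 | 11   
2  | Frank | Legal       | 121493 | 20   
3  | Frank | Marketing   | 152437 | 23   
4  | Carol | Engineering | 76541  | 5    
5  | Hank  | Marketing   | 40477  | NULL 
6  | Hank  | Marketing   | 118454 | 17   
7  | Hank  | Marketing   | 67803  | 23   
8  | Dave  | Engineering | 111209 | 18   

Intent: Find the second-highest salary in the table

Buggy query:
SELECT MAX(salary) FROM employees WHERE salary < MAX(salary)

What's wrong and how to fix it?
Bug: The inner MAX is an aggregate inside WHERE, which is not allowed

Fix: Compute the overall MAX in a subquery, then take MAX of rows below it

Corrected query:
SELECT MAX(salary) FROM employees WHERE salary < (SELECT MAX(salary) FROM employees)

Result:
MAX(salary)
-----------
121493     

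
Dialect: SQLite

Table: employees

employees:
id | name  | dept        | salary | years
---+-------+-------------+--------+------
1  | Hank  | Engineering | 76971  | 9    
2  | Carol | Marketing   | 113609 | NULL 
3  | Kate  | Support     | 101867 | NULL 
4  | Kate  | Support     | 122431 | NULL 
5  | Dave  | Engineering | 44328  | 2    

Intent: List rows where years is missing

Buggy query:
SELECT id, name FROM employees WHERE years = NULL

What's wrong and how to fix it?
Bug: '= NULL' is always unknown in SQL three-valued logic, so no rows match

Fix: Replace '= NULL' with 'IS NULL'

Corrected query:
SELECT id, name FROM employees WHERE years IS NULL

Result:
id | name 
---+------
2  | Carol
3  | Kate 
4  | Kate 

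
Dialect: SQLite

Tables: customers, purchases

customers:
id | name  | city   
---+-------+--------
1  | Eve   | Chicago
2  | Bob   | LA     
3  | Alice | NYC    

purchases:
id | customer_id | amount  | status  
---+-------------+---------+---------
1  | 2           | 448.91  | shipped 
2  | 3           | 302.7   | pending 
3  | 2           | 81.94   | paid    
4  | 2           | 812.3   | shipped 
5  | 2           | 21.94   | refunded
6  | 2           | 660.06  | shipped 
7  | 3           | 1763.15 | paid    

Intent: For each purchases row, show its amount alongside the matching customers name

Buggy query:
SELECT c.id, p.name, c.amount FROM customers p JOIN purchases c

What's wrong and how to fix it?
Bug: Missing join condition: each purchases row is matched to all customers rows instead of just its own

Fix: Add ON c.customer_id = p.id to the JOIN

Corrected query:
SELECT c.id, p.name, c.amount FROM customers p JOIN purchases c ON c.customer_id = p.id

Result:
id | name  | amount 
---+-------+--------
1  | Bob   | 448.91 
2  | Alice | 302.7  
3  | Bob   | 81.94  
4  | Bob   | 812.3  
5  | Bob   | 21.94  
6  | Bob   | 660.06 
7  | Alice | 1763.15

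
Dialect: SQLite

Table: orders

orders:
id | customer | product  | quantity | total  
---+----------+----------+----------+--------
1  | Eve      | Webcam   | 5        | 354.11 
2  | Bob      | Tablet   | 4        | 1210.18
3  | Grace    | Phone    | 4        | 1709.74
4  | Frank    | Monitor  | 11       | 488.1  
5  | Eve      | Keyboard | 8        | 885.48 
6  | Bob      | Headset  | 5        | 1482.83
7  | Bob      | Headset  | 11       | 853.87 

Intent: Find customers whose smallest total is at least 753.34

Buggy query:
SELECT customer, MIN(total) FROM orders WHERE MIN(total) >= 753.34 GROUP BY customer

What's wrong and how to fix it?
Bug: Aggregates like MIN are computed per group after WHERE runs

Fix: Use HAVING for the per-group MIN condition

Corrected query:
SELECT customer, MIN(total) FROM orders GROUP BY customer HAVING MIN(total) >= 753.34

Result:
customer | MIN(total)
---------+-----------
Bob      | 853.87    
Grace    | 1709.74   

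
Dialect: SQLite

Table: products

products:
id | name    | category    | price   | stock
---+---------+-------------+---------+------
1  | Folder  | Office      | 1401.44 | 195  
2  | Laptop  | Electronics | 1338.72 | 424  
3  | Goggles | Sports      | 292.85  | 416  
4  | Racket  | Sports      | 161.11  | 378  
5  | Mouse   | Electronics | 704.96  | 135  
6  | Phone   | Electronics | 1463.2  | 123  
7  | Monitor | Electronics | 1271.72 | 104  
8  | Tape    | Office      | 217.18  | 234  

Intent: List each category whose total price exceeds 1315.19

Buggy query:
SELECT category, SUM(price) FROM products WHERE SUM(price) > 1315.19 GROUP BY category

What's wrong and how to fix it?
Bug: SUM(price) is an aggregate, but WHERE filters rows before aggregation

Fix: Move the aggregate condition to a HAVING clause

Corrected query:
SELECT category, SUM(price) FROM products GROUP BY category HAVING SUM(price) > 1315.19

Result:
category    | SUM(price)
------------+-----------
Electronics | 4778.6    
Office      | 1618.62   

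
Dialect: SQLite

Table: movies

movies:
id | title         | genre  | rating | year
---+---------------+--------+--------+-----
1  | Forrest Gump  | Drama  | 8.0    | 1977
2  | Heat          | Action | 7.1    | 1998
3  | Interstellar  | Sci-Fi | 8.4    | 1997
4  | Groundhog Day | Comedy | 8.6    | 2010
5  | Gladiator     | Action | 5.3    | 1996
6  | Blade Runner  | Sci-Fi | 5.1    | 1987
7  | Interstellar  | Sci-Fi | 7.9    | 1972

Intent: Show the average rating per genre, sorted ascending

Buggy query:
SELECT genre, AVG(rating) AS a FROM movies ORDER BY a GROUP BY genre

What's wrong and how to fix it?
Bug: ORDER BY appears before GROUP BY; SQL clause order requires GROUP BY first

Fix: Move ORDER BY to the end, after GROUP BY

Corrected query:
SELECT genre, AVG(rating) AS a FROM movies GROUP BY genre ORDER BY a

Result:
genre  | a       
-------+---------
Action | 6.2     
Sci-Fi | 7.133333
Drama  | 8       
Comedy | 8.6     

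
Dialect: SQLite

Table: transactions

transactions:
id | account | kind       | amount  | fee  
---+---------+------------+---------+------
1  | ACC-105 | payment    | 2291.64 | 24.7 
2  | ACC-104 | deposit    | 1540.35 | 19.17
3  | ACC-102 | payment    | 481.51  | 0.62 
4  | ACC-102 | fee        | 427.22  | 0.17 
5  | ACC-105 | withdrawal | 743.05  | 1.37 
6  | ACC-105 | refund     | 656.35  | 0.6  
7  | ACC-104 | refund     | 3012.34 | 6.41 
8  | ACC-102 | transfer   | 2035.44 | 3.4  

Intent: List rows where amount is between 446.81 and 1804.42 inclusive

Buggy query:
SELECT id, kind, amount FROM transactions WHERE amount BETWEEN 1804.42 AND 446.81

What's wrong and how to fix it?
Bug: BETWEEN expects the lower bound first; with 1804.42 AND 446.81 the range is empty

Fix: Swap the bounds so the smaller value comes first

Corrected query:
SELECT id, kind, amount FROM transactions WHERE amount BETWEEN 446.81 AND 1804.42

Result:
id | kind       | amount 
---+------------+--------
2  | deposit    | 1540.35
3  | payment    | 481.51 
5  | withdrawal | 743.05 
6  | refund     | 656.35 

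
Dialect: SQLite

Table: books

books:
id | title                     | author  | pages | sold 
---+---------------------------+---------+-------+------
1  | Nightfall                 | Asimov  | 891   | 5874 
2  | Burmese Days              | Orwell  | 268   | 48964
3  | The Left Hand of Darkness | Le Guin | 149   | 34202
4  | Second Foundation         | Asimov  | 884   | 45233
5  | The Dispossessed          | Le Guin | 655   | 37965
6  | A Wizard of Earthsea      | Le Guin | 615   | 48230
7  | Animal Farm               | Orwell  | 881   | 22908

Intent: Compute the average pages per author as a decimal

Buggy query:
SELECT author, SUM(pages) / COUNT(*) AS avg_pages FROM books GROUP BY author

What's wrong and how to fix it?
Bug: SUM(pages) and COUNT(*) are both integers; the division truncates the fractional part

Fix: Cast one side to REAL so the division keeps the fractional part

Corrected query:
SELECT author, SUM(pages) * 1.0 / COUNT(*) AS avg_pages FROM books GROUP BY author

Result:
author  | avg_pages
--------+----------
Asimov  | 887.5    
Le Guin | 473      
Orwell  | 574.5    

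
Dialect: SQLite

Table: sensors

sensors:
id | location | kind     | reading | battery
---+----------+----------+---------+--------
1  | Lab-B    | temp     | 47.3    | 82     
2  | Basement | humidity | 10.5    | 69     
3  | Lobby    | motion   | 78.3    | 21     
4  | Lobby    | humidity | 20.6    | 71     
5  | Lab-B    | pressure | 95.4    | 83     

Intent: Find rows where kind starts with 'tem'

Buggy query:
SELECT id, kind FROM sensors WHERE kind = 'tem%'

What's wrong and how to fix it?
Bug: '=' compares the literal string including the % character; pattern matching needs LIKE

Fix: Use LIKE for wildcard pattern matching

Corrected query:
SELECT id, kind FROM sensors WHERE kind LIKE 'tem%'

Result:
id | kind
---+-----
1  | temp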